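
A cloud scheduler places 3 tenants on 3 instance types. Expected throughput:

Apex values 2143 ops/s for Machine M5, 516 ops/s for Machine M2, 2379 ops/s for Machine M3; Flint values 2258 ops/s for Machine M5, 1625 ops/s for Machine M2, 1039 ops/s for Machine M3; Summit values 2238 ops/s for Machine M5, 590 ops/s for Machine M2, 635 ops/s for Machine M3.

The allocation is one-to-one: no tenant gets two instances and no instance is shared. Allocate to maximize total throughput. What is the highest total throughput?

Treat this as an assignment problem: match each tenant to one instance.
Optimal: Apex→Machine M3 (2379 ops/s), Flint→Machine M2 (1625 ops/s), Summit→Machine M5 (2238 ops/s) — total 2379+1625+2238 = 6242 ops/s.
Column-greedy (each instance in turn goes to its best remaining tenant) gives 5227 ops/s, worse by 1015.
Next-best assignment: Apex→Machine M3, Flint→Machine M5, Summit→Machine M2 = 5227 ops/s.
Every other assignment is strictly worse.

Max total: 6242 ops/s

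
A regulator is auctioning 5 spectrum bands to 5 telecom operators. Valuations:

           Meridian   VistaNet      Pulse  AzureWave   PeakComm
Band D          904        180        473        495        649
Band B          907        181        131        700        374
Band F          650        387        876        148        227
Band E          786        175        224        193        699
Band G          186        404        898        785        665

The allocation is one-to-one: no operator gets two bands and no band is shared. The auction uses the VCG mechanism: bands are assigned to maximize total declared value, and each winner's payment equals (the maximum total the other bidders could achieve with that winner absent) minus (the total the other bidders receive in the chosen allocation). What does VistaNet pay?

VistaNet pays $66M.

Efficient allocation: Meridian→Band D ($904M), VistaNet→Band F ($387M), Pulse→Band G ($898M), AzureWave→Band B ($700M), PeakComm→Band E ($699M); total welfare W = $3588M.
VistaNet receives Band F at value $387M, so the others get W − 387 = $3201M.
Without VistaNet: best allocation of the remaining 4 bidders over all 5 bands is Meridian→Band B ($907M), Pulse→Band F ($876M), AzureWave→Band G ($785M), PeakComm→Band E ($699M), total $3267M.
VCG payment = (others' best without VistaNet) − (others' welfare with VistaNet) = 3267 − 3201 = $66M.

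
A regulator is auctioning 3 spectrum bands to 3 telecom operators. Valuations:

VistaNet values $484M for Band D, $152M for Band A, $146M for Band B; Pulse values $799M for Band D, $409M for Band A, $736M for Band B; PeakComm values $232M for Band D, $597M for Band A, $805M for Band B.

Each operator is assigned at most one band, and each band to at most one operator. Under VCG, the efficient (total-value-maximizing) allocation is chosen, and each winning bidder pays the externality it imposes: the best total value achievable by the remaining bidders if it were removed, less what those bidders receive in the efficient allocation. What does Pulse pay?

Efficient allocation: VistaNet→Band D ($484M), Pulse→Band B ($736M), PeakComm→Band A ($597M); total welfare W = $1817M.
Pulse receives Band B at value $736M, so the others get W − 736 = $1081M.
Without Pulse: best allocation of the remaining 2 bidders over all 3 bands is VistaNet→Band D ($484M), PeakComm→Band B ($805M), total $1289M.
VCG payment = (others' best without Pulse) − (others' welfare with Pulse) = 1289 − 1081 = $208M.

Pulse pays $208M.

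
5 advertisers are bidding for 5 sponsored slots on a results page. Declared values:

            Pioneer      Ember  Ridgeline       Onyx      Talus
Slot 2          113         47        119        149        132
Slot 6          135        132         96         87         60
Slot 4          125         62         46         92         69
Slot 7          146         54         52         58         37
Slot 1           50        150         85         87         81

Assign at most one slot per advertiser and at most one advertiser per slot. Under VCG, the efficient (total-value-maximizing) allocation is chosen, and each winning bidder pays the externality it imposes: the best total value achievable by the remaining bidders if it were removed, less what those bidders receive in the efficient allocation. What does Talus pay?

Efficient allocation: Pioneer→Slot 7 ($146), Ember→Slot 1 ($150), Ridgeline→Slot 6 ($96), Onyx→Slot 4 ($92), Talus→Slot 2 ($132); total welfare W = $616.
Talus receives Slot 2 at value $132, so the others get W − 132 = $484.
Without Talus: best allocation of the remaining 4 bidders over all 5 slots is Pioneer→Slot 7 ($146), Ember→Slot 1 ($150), Ridgeline→Slot 6 ($96), Onyx→Slot 2 ($149), total $541.
VCG payment = (others' best without Talus) − (others' welfare with Talus) = 541 − 484 = $57.

Talus pays $57.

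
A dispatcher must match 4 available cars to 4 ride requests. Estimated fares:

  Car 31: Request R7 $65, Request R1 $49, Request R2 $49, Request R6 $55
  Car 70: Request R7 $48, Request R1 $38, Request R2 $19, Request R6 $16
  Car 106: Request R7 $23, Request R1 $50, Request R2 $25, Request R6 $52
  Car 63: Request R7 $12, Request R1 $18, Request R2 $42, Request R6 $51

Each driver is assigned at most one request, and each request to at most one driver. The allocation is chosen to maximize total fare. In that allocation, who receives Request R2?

Optimal: Car 31→Request R2 ($49), Car 70→Request R7 ($48), Car 106→Request R1 ($50), Car 63→Request R6 ($51) — total 49+48+50+51 = $198.
Row-greedy (each driver in turn takes its best remaining request) gives $197, worse by 1.
Car 31's own top request is Request R7 ($65), but forcing Car 31→Request R7 and reassigning the rest optimally gives only $197 — worse by 1.

Car 31 receives Request R2.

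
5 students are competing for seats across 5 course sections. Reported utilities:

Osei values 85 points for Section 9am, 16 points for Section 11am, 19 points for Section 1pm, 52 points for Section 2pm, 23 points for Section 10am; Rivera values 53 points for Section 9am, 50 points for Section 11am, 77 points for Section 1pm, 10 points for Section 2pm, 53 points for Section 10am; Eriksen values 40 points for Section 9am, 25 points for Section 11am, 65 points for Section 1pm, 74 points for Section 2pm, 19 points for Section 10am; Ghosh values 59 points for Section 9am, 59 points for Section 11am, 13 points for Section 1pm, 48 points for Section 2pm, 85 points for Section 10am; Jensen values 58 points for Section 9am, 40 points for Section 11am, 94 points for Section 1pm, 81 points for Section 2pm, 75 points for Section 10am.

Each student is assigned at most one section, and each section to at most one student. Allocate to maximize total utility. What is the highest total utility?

Max total: 388 points

Optimal: Osei→Section 9am (85 points), Rivera→Section 11am (50 points), Eriksen→Section 2pm (74 points), Ghosh→Section 10am (85 points), Jensen→Section 1pm (94 points) — total 85+50+74+85+94 = 388 points.
Row-greedy (each student in turn takes its best remaining section) gives 361 points, worse by 27.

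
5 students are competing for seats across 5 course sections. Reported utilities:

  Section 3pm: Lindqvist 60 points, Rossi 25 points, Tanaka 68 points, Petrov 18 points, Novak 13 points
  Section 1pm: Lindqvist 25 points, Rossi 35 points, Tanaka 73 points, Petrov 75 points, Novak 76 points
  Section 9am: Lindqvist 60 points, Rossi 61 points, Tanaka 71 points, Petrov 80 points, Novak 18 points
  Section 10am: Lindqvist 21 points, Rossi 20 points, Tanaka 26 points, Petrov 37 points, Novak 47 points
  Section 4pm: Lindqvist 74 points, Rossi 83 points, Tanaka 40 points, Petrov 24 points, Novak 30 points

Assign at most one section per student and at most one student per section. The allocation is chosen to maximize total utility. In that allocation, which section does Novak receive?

Optimal: Lindqvist→Section 3pm (60 points), Rossi→Section 4pm (83 points), Tanaka→Section 1pm (73 points), Petrov→Section 9am (80 points), Novak→Section 10am (47 points) — total 60+83+73+80+47 = 343 points.
Row-greedy (each student in turn takes its best remaining section) gives 258 points, worse by 85.
Novak's own top section is Section 1pm (76 points), but forcing Novak→Section 1pm and reassigning the rest optimally gives only 328 points — worse by 15.

Novak receives Section 10am.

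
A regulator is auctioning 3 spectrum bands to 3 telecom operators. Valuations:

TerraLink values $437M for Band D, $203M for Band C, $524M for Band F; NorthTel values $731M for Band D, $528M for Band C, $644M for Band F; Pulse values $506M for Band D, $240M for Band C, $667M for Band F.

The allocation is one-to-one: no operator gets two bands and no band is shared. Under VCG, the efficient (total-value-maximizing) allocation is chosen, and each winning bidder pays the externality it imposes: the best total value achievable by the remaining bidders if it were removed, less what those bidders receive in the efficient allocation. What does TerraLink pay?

Efficient allocation: TerraLink→Band D ($437M), NorthTel→Band C ($528M), Pulse→Band F ($667M); total welfare W = $1632M.
TerraLink receives Band D at value $437M, so the others get W − 437 = $1195M.
Without TerraLink: best allocation of the remaining 2 bidders over all 3 bands is NorthTel→Band D ($731M), Pulse→Band F ($667M), total $1398M.
VCG payment = (others' best without TerraLink) − (others' welfare with TerraLink) = 1398 − 1195 = $203M.

TerraLink pays $203M.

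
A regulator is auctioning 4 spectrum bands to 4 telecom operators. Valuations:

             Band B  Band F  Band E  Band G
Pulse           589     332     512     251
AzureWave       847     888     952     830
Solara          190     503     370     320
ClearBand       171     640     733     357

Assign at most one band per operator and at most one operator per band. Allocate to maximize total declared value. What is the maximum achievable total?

Maximum total: $2655M

Optimal: Pulse→Band B ($589M), AzureWave→Band G ($830M), Solara→Band F ($503M), ClearBand→Band E ($733M) — total 589+830+503+733 = $2655M.
Row-greedy (each operator in turn takes its best remaining band) gives $2401M, worse by 254.
Next-best assignment: Pulse→Band B, AzureWave→Band F, Solara→Band G, ClearBand→Band E = $2530M.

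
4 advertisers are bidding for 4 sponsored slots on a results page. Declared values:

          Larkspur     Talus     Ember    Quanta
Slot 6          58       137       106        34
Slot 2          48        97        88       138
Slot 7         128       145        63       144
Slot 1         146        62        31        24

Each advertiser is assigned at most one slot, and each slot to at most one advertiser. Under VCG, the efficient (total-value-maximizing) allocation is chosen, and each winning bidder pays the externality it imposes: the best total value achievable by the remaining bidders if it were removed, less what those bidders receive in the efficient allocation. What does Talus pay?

Talus pays $6.

Efficient allocation: Larkspur→Slot 1 ($146), Talus→Slot 7 ($145), Ember→Slot 6 ($106), Quanta→Slot 2 ($138); total welfare W = $535.
Talus receives Slot 7 at value $145, so the others get W − 145 = $390.
Without Talus: best allocation of the remaining 3 bidders over all 4 slots is Larkspur→Slot 1 ($146), Ember→Slot 6 ($106), Quanta→Slot 7 ($144), total $396.
VCG payment = (others' best without Talus) − (others' welfare with Talus) = 396 − 390 = $6.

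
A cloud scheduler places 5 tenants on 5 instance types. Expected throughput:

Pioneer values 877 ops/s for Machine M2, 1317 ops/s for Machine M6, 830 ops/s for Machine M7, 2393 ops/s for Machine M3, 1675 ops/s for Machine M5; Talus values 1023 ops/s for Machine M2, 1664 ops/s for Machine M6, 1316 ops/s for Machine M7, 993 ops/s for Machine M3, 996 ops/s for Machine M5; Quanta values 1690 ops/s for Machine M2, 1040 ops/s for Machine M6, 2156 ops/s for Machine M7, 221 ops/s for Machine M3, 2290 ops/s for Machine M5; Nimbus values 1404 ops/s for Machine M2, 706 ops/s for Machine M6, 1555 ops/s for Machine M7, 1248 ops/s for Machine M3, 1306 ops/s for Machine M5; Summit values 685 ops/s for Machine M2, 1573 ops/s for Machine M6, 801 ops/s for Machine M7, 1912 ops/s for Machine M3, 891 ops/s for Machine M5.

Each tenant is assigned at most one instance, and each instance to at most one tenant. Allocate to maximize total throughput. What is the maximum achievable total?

Max total: 8976 ops/s

Optimal: Pioneer→Machine M3 (2393 ops/s), Talus→Machine M7 (1316 ops/s), Quanta→Machine M5 (2290 ops/s), Nimbus→Machine M2 (1404 ops/s), Summit→Machine M6 (1573 ops/s) — total 2393+1316+2290+1404+1573 = 8976 ops/s.
Row-greedy (each tenant in turn takes its best remaining instance) gives 8587 ops/s, worse by 389.
Next-best assignment: Pioneer→Machine M3, Talus→Machine M2, Quanta→Machine M5, Nimbus→Machine M7, Summit→Machine M6 = 8834 ops/s.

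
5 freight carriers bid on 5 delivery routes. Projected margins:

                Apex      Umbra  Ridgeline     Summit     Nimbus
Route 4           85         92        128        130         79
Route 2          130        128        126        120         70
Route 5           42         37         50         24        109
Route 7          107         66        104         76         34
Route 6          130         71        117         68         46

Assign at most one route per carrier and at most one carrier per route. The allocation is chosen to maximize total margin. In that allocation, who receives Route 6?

Optimal: Apex→Route 6 ($130k), Umbra→Route 2 ($128k), Ridgeline→Route 7 ($104k), Summit→Route 4 ($130k), Nimbus→Route 5 ($109k) — total 130+128+104+130+109 = $601k.
Max-entry greedy (repeatedly take the single best remaining cell) gives $552k, worse by 49.
No other one-to-one assignment exceeds $601k.
Apex's own top route is Route 2 ($130k), but forcing Apex→Route 2 and reassigning the rest optimally gives only $552k — worse by 49.

Apex receives Route 6.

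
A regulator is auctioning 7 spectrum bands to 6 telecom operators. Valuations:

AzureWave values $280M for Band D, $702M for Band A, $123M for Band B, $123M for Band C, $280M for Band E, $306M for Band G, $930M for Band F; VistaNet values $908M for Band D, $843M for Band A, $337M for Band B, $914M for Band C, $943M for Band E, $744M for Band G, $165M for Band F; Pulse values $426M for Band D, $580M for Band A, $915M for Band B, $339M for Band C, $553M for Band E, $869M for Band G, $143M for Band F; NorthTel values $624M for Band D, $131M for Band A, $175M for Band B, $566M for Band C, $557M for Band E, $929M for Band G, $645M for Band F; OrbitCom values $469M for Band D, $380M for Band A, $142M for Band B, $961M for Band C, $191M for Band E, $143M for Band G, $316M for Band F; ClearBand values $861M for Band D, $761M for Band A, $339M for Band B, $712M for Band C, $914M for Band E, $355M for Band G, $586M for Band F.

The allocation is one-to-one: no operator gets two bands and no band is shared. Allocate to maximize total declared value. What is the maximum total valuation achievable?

Max total: $5557M

Treat this as an assignment problem: match each operator to one band.
Optimal: AzureWave→Band F ($930M), VistaNet→Band D ($908M), Pulse→Band B ($915M), NorthTel→Band G ($929M), OrbitCom→Band C ($961M), ClearBand→Band E ($914M) — total 930+908+915+929+961+914 = $5557M.
Column-greedy (each band in turn goes to its best remaining operator) gives $4408M, worse by 1149.
Next-best assignment: AzureWave→Band F, VistaNet→Band E, Pulse→Band B, NorthTel→Band G, OrbitCom→Band C, ClearBand→Band D = $5539M.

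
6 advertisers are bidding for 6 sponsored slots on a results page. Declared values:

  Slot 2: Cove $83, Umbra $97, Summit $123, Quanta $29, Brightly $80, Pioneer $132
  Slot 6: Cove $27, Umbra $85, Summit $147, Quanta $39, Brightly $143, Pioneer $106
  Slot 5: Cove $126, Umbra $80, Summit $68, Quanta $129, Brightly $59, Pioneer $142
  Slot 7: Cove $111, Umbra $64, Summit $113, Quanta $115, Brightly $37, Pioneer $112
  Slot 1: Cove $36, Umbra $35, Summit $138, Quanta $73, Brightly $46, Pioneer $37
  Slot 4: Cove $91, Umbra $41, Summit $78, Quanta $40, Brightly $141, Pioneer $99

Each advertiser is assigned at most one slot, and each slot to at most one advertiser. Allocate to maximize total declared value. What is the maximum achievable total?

Maximum total: $737

Optimal: Cove→Slot 5 ($126), Umbra→Slot 6 ($85), Summit→Slot 1 ($138), Quanta→Slot 7 ($115), Brightly→Slot 4 ($141), Pioneer→Slot 2 ($132) — total 126+85+138+115+141+132 = $737.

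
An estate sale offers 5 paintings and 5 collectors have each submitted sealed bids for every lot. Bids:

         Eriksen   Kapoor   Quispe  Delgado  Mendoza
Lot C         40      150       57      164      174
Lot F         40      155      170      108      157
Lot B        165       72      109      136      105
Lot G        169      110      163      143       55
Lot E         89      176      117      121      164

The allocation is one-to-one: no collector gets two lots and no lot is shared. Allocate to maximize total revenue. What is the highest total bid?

Optimal: Eriksen→Lot B ($165), Kapoor→Lot E ($176), Quispe→Lot F ($170), Delgado→Lot G ($143), Mendoza→Lot C ($174) — total 165+176+170+143+174 = $828.
Max-entry greedy (repeatedly take the single best remaining cell) gives $825, worse by 3.

Maximum total: $828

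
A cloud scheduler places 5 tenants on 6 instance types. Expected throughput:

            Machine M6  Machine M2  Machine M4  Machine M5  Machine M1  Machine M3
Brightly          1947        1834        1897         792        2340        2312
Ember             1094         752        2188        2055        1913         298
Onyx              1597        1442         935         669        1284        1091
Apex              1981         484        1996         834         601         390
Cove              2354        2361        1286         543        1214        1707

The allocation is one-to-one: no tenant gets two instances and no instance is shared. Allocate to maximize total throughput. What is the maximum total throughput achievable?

Maximum total: 10349 ops/s

Optimal: Brightly→Machine M1 (2340 ops/s), Ember→Machine M5 (2055 ops/s), Onyx→Machine M6 (1597 ops/s), Apex→Machine M4 (1996 ops/s), Cove→Machine M2 (2361 ops/s) — total 2340+2055+1597+1996+2361 = 10349 ops/s.
Max-entry greedy (repeatedly take the single best remaining cell) gives 9961 ops/s, worse by 388.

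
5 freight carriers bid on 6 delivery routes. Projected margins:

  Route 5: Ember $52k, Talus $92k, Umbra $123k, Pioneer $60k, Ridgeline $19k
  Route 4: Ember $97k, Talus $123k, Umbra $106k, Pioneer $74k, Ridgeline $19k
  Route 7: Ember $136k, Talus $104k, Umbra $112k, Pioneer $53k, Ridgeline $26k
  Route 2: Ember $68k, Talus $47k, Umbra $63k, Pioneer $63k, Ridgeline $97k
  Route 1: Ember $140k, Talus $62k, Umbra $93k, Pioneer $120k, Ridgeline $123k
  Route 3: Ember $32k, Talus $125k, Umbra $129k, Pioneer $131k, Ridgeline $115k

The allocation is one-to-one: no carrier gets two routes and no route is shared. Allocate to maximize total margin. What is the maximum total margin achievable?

Optimal: Ember→Route 7 ($136k), Talus→Route 4 ($123k), Umbra→Route 5 ($123k), Pioneer→Route 3 ($131k), Ridgeline→Route 1 ($123k) — total 136+123+123+131+123 = $636k.
Column-greedy (each route in turn goes to its best remaining carrier) gives $599k, worse by 37.

Max total: $636k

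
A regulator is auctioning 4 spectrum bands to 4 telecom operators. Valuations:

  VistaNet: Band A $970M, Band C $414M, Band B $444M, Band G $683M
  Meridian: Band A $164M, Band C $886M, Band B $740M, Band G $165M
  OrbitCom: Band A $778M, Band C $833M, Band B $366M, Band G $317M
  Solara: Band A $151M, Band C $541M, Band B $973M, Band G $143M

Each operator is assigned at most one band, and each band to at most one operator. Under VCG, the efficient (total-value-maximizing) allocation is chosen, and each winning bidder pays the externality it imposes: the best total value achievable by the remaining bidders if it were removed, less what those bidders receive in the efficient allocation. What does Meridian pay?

Efficient allocation: VistaNet→Band G ($683M), Meridian→Band C ($886M), OrbitCom→Band A ($778M), Solara→Band B ($973M); total welfare W = $3320M.
Meridian receives Band C at value $886M, so the others get W − 886 = $2434M.
Without Meridian: best allocation of the remaining 3 bidders over all 4 bands is VistaNet→Band A ($970M), OrbitCom→Band C ($833M), Solara→Band B ($973M), total $2776M.
VCG payment = (others' best without Meridian) − (others' welfare with Meridian) = 2776 − 2434 = $342M.

Meridian pays $342M.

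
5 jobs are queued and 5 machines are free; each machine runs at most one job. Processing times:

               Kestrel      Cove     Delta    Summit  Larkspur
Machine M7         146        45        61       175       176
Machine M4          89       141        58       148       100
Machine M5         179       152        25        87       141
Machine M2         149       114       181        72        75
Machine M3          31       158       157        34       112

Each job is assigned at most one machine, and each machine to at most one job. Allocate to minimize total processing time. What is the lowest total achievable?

Minimum total: 268 min

This is a one-to-one assignment (minimum-cost bipartite matching).
Optimal: Kestrel→Machine M4 (89 min), Cove→Machine M7 (45 min), Delta→Machine M5 (25 min), Summit→Machine M3 (34 min), Larkspur→Machine M2 (75 min) — total 89+45+25+34+75 = 268 min.
Min-entry greedy (repeatedly take the single cheapest remaining cell) gives 273 min, worse by 5.
Next-best assignment: Kestrel→Machine M3, Cove→Machine M7, Delta→Machine M5, Summit→Machine M2, Larkspur→Machine M4 = 273 min.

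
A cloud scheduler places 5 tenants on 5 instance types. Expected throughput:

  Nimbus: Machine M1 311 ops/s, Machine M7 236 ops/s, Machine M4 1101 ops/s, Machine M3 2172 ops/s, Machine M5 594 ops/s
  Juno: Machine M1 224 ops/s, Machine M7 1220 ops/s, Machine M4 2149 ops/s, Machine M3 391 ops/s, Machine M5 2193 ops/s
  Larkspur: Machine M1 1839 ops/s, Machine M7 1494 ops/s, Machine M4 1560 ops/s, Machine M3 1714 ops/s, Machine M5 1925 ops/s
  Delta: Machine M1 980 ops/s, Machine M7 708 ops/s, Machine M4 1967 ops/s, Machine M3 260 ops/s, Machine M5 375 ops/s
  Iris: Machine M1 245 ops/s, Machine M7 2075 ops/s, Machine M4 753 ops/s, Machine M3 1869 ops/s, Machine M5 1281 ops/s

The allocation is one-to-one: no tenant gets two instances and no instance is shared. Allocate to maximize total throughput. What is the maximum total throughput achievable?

Max total: 10246 ops/s

Optimal: Nimbus→Machine M3 (2172 ops/s), Juno→Machine M5 (2193 ops/s), Larkspur→Machine M1 (1839 ops/s), Delta→Machine M4 (1967 ops/s), Iris→Machine M7 (2075 ops/s) — total 2172+2193+1839+1967+2075 = 10246 ops/s.
Column-greedy (each instance in turn goes to its best remaining tenant) gives 8610 ops/s, worse by 1636.
Every other assignment is strictly worse.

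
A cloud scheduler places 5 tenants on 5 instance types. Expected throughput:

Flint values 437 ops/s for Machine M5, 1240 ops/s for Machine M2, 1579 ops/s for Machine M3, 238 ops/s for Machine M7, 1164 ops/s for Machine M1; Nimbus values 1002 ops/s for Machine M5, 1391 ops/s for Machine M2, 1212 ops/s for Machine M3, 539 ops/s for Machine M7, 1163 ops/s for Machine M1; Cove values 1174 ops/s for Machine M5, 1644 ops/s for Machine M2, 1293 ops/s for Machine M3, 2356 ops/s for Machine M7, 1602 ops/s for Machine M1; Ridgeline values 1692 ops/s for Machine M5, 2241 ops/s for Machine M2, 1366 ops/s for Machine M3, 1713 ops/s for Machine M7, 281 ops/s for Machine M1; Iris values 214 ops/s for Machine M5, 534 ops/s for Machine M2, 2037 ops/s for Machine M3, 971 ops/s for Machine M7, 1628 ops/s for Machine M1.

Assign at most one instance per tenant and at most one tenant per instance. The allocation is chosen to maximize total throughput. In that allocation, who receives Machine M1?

This is the linear assignment problem.
Optimal: Flint→Machine M3 (1579 ops/s), Nimbus→Machine M5 (1002 ops/s), Cove→Machine M7 (2356 ops/s), Ridgeline→Machine M2 (2241 ops/s), Iris→Machine M1 (1628 ops/s) — total 1579+1002+2356+2241+1628 = 8806 ops/s.
Row-greedy (each tenant in turn takes its best remaining instance) gives 8646 ops/s, worse by 160.
Next-best assignment: Flint→Machine M1, Nimbus→Machine M5, Cove→Machine M7, Ridgeline→Machine M2, Iris→Machine M3 = 8800 ops/s.
Swapping Nimbus↔Flint (Nimbus→Machine M3 1212 ops/s, Flint→Machine M5 437 ops/s) loses 932.
No other one-to-one assignment exceeds 8806 ops/s.
Iris's own top instance is Machine M3 (2037 ops/s), but forcing Iris→Machine M3 and reassigning the rest optimally gives only 8800 ops/s — worse by 6.

Iris receives Machine M1.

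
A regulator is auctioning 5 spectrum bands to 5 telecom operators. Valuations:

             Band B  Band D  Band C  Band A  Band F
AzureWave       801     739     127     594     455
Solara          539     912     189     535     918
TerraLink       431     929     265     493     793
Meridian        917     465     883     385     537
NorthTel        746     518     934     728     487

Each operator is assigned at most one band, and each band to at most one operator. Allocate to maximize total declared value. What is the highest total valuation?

Max total: $4292M

This is the linear assignment problem.
Optimal: AzureWave→Band A ($594M), Solara→Band F ($918M), TerraLink→Band D ($929M), Meridian→Band B ($917M), NorthTel→Band C ($934M) — total 594+918+929+917+934 = $4292M.
Swapping Solara↔Meridian (Solara→Band B $539M, Meridian→Band F $537M) loses 759.
No other one-to-one assignment exceeds $4292M.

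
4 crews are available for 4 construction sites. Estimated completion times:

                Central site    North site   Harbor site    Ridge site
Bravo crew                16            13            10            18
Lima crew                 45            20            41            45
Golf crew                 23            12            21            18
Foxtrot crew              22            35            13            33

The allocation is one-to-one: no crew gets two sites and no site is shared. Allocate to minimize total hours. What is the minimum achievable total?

Minimum total: 67 hours

This is a one-to-one assignment (minimum-cost bipartite matching).
Optimal: Bravo crew→Central site (16 hours), Lima crew→North site (20 hours), Golf crew→Ridge site (18 hours), Foxtrot crew→Harbor site (13 hours) — total 16+20+18+13 = 67 hours.
Next-best assignment: Bravo crew→Harbor site, Lima crew→North site, Golf crew→Ridge site, Foxtrot crew→Central site = 70 hours.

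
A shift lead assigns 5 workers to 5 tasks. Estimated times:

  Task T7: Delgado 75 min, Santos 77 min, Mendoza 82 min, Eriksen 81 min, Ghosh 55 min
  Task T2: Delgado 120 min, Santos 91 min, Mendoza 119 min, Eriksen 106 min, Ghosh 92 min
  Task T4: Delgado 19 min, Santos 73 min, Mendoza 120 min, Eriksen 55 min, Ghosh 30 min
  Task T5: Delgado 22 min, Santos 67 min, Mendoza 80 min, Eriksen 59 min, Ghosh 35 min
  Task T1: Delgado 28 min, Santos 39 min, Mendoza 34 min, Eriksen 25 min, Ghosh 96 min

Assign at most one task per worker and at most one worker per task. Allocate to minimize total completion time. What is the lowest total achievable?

Min total: 250 min

Treat this as an assignment problem: match each worker to one task.
Optimal: Delgado→Task T5 (22 min), Santos→Task T2 (91 min), Mendoza→Task T7 (82 min), Eriksen→Task T1 (25 min), Ghosh→Task T4 (30 min) — total 22+91+82+25+30 = 250 min.
Min-entry greedy (repeatedly take the single cheapest remaining cell) gives 275 min, worse by 25.
Swapping Delgado↔Ghosh (Delgado→Task T4 19 min, Ghosh→Task T5 35 min) adds 2.
No other one-to-one assignment undercuts 250 min.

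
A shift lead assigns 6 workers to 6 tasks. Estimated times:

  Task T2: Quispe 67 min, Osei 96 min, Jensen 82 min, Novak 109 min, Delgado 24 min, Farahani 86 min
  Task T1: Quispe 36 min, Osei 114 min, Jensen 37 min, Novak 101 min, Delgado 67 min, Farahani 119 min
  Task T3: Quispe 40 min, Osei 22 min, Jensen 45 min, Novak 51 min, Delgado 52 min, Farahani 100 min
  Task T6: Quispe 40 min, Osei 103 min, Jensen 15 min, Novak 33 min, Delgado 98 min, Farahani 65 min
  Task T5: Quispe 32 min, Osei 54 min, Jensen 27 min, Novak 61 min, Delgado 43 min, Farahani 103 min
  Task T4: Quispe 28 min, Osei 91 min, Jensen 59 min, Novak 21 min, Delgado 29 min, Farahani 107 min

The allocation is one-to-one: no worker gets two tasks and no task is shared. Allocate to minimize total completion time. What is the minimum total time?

Minimum total: 195 min

Optimal: Quispe→Task T1 (36 min), Osei→Task T3 (22 min), Jensen→Task T5 (27 min), Novak→Task T4 (21 min), Delgado→Task T2 (24 min), Farahani→Task T6 (65 min) — total 36+22+27+21+24+65 = 195 min.
Row-greedy (each worker in turn takes its cheapest remaining task) gives 269 min, worse by 74.
Next-best assignment: Quispe→Task T5, Osei→Task T3, Jensen→Task T1, Novak→Task T4, Delgado→Task T2, Farahani→Task T6 = 201 min.
Swapping Osei↔Delgado (Osei→Task T2 96 min, Delgado→Task T3 52 min) adds 102.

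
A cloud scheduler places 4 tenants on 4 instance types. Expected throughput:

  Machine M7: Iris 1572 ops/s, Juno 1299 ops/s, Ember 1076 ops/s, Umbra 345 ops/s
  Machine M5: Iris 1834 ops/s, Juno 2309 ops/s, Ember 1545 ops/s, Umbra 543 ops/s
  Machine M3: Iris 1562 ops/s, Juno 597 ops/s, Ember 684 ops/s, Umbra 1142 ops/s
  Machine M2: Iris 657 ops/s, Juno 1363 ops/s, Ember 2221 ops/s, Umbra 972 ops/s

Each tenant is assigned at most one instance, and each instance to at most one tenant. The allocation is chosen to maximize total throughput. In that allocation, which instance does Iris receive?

Optimal: Iris→Machine M7 (1572 ops/s), Juno→Machine M5 (2309 ops/s), Ember→Machine M2 (2221 ops/s), Umbra→Machine M3 (1142 ops/s) — total 1572+2309+2221+1142 = 7244 ops/s.
Row-greedy (each tenant in turn takes its best remaining instance) gives 5415 ops/s, worse by 1829.
Next-best assignment: Iris→Machine M5, Juno→Machine M7, Ember→Machine M2, Umbra→Machine M3 = 6496 ops/s.
Swapping Juno↔Iris (Juno→Machine M7 1299 ops/s, Iris→Machine M5 1834 ops/s) loses 748.
Iris's own top instance is Machine M5 (1834 ops/s), but forcing Iris→Machine M5 and reassigning the rest optimally gives only 6496 ops/s — worse by 748.

Iris receives Machine M7.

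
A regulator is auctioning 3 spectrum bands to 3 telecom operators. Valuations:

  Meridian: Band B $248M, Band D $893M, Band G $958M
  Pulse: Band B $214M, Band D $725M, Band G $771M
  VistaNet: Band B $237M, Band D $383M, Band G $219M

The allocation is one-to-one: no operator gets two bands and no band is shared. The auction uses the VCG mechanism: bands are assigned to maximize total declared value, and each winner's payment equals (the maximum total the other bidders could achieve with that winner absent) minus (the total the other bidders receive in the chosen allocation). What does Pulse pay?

Pulse pays $146M.

Efficient allocation: Meridian→Band G ($958M), Pulse→Band D ($725M), VistaNet→Band B ($237M); total welfare W = $1920M.
Pulse receives Band D at value $725M, so the others get W − 725 = $1195M.
Without Pulse: best allocation of the remaining 2 bidders over all 3 bands is Meridian→Band G ($958M), VistaNet→Band D ($383M), total $1341M.
VCG payment = (others' best without Pulse) − (others' welfare with Pulse) = 1341 − 1195 = $146M.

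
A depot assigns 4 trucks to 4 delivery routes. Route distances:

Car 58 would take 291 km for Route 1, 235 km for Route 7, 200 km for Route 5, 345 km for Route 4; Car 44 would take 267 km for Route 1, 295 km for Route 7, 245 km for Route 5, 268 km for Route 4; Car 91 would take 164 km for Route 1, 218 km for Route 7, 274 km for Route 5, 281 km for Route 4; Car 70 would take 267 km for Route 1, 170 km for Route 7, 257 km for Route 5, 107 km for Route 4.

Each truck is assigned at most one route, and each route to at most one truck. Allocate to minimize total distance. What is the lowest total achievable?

Min total: 751 km

Optimal: Car 58→Route 7 (235 km), Car 44→Route 5 (245 km), Car 91→Route 1 (164 km), Car 70→Route 4 (107 km) — total 235+245+164+107 = 751 km.
Swapping Car 44↔Car 91 (Car 44→Route 1 267 km, Car 91→Route 5 274 km) adds 132.
No other one-to-one assignment undercuts 751 km.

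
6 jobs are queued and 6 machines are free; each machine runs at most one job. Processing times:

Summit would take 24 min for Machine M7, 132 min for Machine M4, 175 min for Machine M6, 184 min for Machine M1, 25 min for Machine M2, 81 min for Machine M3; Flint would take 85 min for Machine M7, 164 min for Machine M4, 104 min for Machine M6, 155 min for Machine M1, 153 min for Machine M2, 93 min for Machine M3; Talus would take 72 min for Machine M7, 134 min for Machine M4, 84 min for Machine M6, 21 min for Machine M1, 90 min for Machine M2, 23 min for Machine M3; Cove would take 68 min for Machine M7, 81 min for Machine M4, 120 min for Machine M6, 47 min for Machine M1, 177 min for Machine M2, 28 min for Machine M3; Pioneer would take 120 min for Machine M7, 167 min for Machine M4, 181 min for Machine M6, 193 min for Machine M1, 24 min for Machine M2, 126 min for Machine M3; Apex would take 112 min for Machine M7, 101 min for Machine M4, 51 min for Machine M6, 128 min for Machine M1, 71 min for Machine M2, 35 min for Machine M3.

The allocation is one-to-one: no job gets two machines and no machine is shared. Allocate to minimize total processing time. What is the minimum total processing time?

Minimum total: 289 min

Optimal: Summit→Machine M7 (24 min), Flint→Machine M6 (104 min), Talus→Machine M1 (21 min), Cove→Machine M4 (81 min), Pioneer→Machine M2 (24 min), Apex→Machine M3 (35 min) — total 24+104+21+81+24+35 = 289 min.
Row-greedy (each job in turn takes its cheapest remaining machine) gives 294 min, worse by 5.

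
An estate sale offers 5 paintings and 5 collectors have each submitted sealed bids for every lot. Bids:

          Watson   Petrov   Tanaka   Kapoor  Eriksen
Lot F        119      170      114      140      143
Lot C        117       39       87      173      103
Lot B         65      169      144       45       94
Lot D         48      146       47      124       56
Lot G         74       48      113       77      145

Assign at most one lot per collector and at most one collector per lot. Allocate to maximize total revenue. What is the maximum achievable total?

Maximum total: $727

This is a one-to-one assignment (maximum-weight bipartite matching).
Optimal: Watson→Lot F ($119), Petrov→Lot D ($146), Tanaka→Lot B ($144), Kapoor→Lot C ($173), Eriksen→Lot G ($145) — total 119+146+144+173+145 = $727.
Max-entry greedy (repeatedly take the single best remaining cell) gives $680, worse by 47.
Next-best assignment: Watson→Lot C, Petrov→Lot F, Tanaka→Lot B, Kapoor→Lot D, Eriksen→Lot G = $700.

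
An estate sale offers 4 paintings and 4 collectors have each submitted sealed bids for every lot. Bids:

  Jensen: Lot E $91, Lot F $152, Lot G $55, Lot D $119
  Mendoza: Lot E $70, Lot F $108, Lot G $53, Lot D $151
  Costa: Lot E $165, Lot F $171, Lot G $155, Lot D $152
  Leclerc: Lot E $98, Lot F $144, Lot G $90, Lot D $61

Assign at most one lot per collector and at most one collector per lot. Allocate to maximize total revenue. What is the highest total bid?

Max total: $558

Optimal: Jensen→Lot F ($152), Mendoza→Lot D ($151), Costa→Lot E ($165), Leclerc→Lot G ($90) — total 152+151+165+90 = $558.
Next-best assignment: Jensen→Lot F, Mendoza→Lot D, Costa→Lot G, Leclerc→Lot E = $556.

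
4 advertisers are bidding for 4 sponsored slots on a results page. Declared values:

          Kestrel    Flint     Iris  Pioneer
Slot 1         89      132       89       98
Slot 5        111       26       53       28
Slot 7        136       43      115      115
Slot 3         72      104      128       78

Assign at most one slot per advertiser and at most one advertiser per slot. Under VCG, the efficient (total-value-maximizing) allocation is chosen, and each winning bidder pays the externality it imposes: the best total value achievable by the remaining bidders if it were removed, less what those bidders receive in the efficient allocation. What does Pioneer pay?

Efficient allocation: Kestrel→Slot 5 ($111), Flint→Slot 1 ($132), Iris→Slot 3 ($128), Pioneer→Slot 7 ($115); total welfare W = $486.
Pioneer receives Slot 7 at value $115, so the others get W − 115 = $371.
Without Pioneer: best allocation of the remaining 3 bidders over all 4 slots is Kestrel→Slot 7 ($136), Flint→Slot 1 ($132), Iris→Slot 3 ($128), total $396.
VCG payment = (others' best without Pioneer) − (others' welfare with Pioneer) = 396 − 371 = $25.

Pioneer pays $25.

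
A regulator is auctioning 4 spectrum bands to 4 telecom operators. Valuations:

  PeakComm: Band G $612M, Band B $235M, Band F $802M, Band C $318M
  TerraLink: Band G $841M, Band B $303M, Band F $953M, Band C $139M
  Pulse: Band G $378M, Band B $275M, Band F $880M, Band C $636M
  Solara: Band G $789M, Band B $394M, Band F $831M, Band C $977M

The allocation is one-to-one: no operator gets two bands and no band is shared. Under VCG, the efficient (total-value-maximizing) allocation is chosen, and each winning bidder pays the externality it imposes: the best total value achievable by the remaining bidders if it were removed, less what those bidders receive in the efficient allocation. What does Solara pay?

Solara pays $323M.

Efficient allocation: PeakComm→Band B ($235M), TerraLink→Band G ($841M), Pulse→Band F ($880M), Solara→Band C ($977M); total welfare W = $2933M.
Solara receives Band C at value $977M, so the others get W − 977 = $1956M.
Without Solara: best allocation of the remaining 3 bidders over all 4 bands is PeakComm→Band F ($802M), TerraLink→Band G ($841M), Pulse→Band C ($636M), total $2279M.
VCG payment = (others' best without Solara) − (others' welfare with Solara) = 2279 − 1956 = $323M.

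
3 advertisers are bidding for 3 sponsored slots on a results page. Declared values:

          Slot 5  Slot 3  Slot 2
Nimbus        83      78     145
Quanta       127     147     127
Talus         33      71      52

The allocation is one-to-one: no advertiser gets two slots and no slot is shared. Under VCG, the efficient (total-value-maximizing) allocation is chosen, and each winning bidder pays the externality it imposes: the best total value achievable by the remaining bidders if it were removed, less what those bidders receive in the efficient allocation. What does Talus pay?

Efficient allocation: Nimbus→Slot 2 ($145), Quanta→Slot 5 ($127), Talus→Slot 3 ($71); total welfare W = $343.
Talus receives Slot 3 at value $71, so the others get W − 71 = $272.
Without Talus: best allocation of the remaining 2 bidders over all 3 slots is Nimbus→Slot 2 ($145), Quanta→Slot 3 ($147), total $292.
VCG payment = (others' best without Talus) − (others' welfare with Talus) = 292 − 272 = $20.

Talus pays $20.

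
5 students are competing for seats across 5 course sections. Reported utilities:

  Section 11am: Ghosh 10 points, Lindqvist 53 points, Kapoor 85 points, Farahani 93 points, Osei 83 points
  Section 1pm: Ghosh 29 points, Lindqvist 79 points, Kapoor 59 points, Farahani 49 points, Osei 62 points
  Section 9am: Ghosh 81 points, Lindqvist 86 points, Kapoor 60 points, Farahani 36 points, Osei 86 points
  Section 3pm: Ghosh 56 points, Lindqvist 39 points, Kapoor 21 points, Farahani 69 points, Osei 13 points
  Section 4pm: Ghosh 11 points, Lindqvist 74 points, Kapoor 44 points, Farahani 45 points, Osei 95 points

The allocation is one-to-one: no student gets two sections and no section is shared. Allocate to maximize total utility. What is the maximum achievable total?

Optimal: Ghosh→Section 9am (81 points), Lindqvist→Section 1pm (79 points), Kapoor→Section 11am (85 points), Farahani→Section 3pm (69 points), Osei→Section 4pm (95 points) — total 81+79+85+69+95 = 409 points.
Column-greedy (each section in turn goes to its best remaining student) gives 358 points, worse by 51.
Swapping Ghosh↔Farahani (Ghosh→Section 3pm 56 points, Farahani→Section 9am 36 points) loses 58.
Every other assignment is strictly worse.

Maximum total: 409 points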